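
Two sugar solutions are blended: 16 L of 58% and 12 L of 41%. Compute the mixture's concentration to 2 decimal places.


Solute in mixture 1 = 58% of 16 L = 16*58/100 = 232/25 L
Solute in mixture 2 = 41% of 12 L = 12*41/100 = 123/25 L
Total solute = 232/25 + 123/25 = 71/5 L
Total volume = 16 + 12 = 28 L
Final concentration = 71/5/28 * 100 = 50.71%

50.71


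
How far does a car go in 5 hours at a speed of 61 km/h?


Using distance = speed * time
Speed = 61 km/h
Time = 5 hours
Distance = 61 * 5
= 305 km

305


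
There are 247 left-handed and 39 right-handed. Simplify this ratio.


Find GCD(247, 39)
GCD = 13
Divide both by 13: 247/13 = 19, 39/13 = 3
Simplified ratio = 19:3

19:3


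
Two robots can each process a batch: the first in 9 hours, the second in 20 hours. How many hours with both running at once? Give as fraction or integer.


Rate of A = 1/9 job per hour
Rate of B = 1/20 job per hour
Combined rate = 1/9 + 1/20
Find common denominator: (20 + 9)/(9*20) = 29/180
Combined rate = 29/180 job per hour
Time together = 1 / (29/180) = 180/29 hours

180/29


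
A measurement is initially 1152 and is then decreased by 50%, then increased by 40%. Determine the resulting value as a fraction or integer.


Start: 1152
Step 1: decrease by 50% => multiply by 50/100
  1152 * 50/100 = 576
Step 2: increase by 40% => multiply by 140/100
  576 * 140/100 = 4032/5
Final value = 4032/5

4032/5


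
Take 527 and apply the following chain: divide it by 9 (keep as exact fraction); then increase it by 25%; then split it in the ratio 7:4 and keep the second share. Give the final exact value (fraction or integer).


Start with 527.
Step 1: Divide by 9: 527 / 9 = 527/9
Step 2: Increase by 25%: 527/9 * 125/100 = 2635/36
Step 3: Split 7:4, second share = 2635/36 * 4/11 = 2635/99
Final result = 2635/99

2635/99


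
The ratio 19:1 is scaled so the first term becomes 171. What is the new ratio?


Original ratio: 19:1
First term target: 171
Scale factor = 171 / 19 = 9
Multiply second term: 1 * 9 = 9
Equivalent ratio = 171:9

171:9


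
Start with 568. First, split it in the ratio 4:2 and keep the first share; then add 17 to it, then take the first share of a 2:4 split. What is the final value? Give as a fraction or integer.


Start with 568.
Step 1: Split 4:2, first share = 568 * 4/6 = 1136/3
Step 2: Add 17: 1136/3+17=1187/3; split 2:4 first = 1187/3*2/6 = 1187/9
Final result = 1187/9

1187/9


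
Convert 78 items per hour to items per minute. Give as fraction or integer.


Converting from per hour to per minute
Rate = 78 items per hour
Divide by 60: 78/60
= 13/10 items per minute

13/10


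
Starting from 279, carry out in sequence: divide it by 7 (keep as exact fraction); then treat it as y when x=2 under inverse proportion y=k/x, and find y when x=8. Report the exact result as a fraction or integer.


Start with 279.
Step 1: Divide by 7: 279 / 7 = 279/7
Step 2: Inverse prop: k = (279/7)*2; new y = k/8 = 279/7*2/8 = 279/28
Final result = 279/28

279/28


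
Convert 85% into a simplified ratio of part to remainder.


Part = 85%, Remainder = 15%
Ratio = 85:15
GCD(85, 15) = 5
Simplify: 17:3 = 17:3

17:3


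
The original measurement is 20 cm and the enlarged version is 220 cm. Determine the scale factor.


Original length = 20 cm
Scaled length = 220 cm
Scale factor = 220 / 20
= 11

11


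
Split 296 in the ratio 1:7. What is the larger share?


Total parts = 1 + 7 = 8
Value per part = 296 / 8 = 37
First share = 1 * 37 = 37
Second share = 7 * 37 = 259
Larger share = 259

259


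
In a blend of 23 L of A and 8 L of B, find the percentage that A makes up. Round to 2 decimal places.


Volume of A = 23 L
Volume of B = 8 L
Total volume = 23 + 8 = 31 L
Percentage of A = (23/31) * 100
= 74.19%

74.19


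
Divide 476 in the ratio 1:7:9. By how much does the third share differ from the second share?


Total parts = 1 + 7 + 9 = 17
Value per part = 476 / 17 = 28
Shares: 1*28=28, 7*28=196, 9*28=252
Third share = 252, second share = 196
Difference = |252 - 196| = 56

56


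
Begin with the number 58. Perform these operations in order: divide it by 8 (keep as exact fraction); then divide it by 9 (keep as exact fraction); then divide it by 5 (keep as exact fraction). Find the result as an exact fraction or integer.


Start with 58.
Step 1: Divide by 8: 58 / 8 = 29/4
Step 2: Divide by 9: 29/4 / 9 = 29/36
Step 3: Divide by 5: 29/36 / 5 = 29/180
Final result = 29/180

29/180


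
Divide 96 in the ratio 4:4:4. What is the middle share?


Ratio = 4:4:4
Total parts = 4 + 4 + 4 = 12
Value per part = 96 / 12 = 8
First share = 4 * 8 = 32
Middle share = 4 * 8 = 32
Third share = 4 * 8 = 32

32


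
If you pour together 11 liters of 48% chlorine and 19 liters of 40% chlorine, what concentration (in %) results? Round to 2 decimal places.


Solute in mixture 1 = 48% of 11 L = 11*48/100 = 132/25 L
Solute in mixture 2 = 40% of 19 L = 19*40/100 = 38/5 L
Total solute = 132/25 + 38/5 = 322/25 L
Total volume = 11 + 19 = 30 L
Final concentration = 322/25/30 * 100 = 42.93%

42.93


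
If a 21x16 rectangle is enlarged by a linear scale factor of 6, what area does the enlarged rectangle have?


Original dimensions: 21 x 16
Enlargement factor = 6
New width = 21 * 6 = 126
New height = 16 * 6 = 96
New area = 126 * 96 = 12096

12096


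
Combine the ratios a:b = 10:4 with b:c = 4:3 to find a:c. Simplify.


Given a:b = 10:4 and b:c = 4:3
Make b consistent. Multiply first ratio by 4: a:b = 40:16
Multiply second ratio by 4: b:c = 16:12
Now b = 16 in both, so a:b:c = 40:16:12
Therefore a:c = 40:12
Simplify by GCD: a:c = 10:3

10:3


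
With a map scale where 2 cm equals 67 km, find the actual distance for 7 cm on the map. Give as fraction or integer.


Map scale: 2 cm = 67 km
Measured distance on map = 7 cm
Set up proportion: 7 * 67 / 2
= 469 / 2
= 469/2 km

469/2


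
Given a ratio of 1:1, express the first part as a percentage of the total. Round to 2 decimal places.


Total parts = 1 + 1 = 2
First part fraction = 1/2
Percentage = (1/2) * 100
= 0.5 * 100
= 50.00%

50.00


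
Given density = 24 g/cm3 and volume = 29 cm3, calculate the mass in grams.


Using mass = density * volume
Density = 24 g/cm3
Volume = 29 cm3
Mass = 24 * 29
= 696 g

696


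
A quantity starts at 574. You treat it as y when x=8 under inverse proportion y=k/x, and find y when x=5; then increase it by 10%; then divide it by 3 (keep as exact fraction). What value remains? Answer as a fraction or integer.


Start with 574.
Step 1: Inverse prop: k = (574)*8; new y = k/5 = 574*8/5 = 4592/5
Step 2: Increase by 10%: 4592/5 * 110/100 = 25256/25
Step 3: Divide by 3: 25256/25 / 3 = 25256/75
Final result = 25256/75

25256/75


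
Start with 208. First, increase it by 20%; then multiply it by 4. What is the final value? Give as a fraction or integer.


Start with 208.
Step 1: Increase by 20%: 208 * 120/100 = 1248/5
Step 2: Multiply by 4: 1248/5 * 4 = 4992/5
Final result = 4992/5

4992/5


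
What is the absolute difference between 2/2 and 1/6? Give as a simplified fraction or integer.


Simplify: 2/2 = 1 and 1/6 = 1/6
Find common denominator: LCD = 6
Convert: 6/6 and 1/6
Difference = |6 - 1|/6 = 5/6
Simplified = 5/6

5/6


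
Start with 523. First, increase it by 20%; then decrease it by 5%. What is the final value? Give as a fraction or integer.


Start with 523.
Step 1: Increase by 20%: 523 * 120/100 = 3138/5
Step 2: Decrease by 5%: 3138/5 * 95/100 = 29811/50
Final result = 29811/50

29811/50


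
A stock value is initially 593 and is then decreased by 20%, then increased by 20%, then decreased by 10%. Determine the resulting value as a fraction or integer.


Start: 593
Step 1: decrease by 20% => multiply by 80/100
  593 * 80/100 = 2372/5
Step 2: increase by 20% => multiply by 120/100
  2372/5 * 120/100 = 14232/25
Step 3: decrease by 10% => multiply by 90/100
  14232/25 * 90/100 = 64044/125
Final value = 64044/125

64044/125


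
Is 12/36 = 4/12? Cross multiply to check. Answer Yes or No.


Cross multiply to check 12/36 = 4/12
Left cross product: 12 * 12 = 144
Right cross product: 36 * 4 = 144
144 = 144
Equal, so proportions match => Yes

Yes


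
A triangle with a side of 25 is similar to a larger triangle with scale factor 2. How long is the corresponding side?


Similar triangles have proportional sides
Scale factor = 2
Smaller side = 25
Corresponding larger side = 25 * 2
= 50

50


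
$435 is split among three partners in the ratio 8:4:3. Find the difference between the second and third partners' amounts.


Total parts = 8 + 4 + 3 = 15
Value per part = 435 / 15 = 29
Shares: 8*29=232, 4*29=116, 3*29=87
Second share = 116, third share = 87
Difference = |116 - 87| = 29

29


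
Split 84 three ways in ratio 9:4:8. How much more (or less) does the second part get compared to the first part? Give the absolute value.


Total parts = 9 + 4 + 8 = 21
Value per part = 84 / 21 = 4
Shares: 9*4=36, 4*4=16, 8*4=32
Second share = 16, first share = 36
Difference = |16 - 36| = 20

20


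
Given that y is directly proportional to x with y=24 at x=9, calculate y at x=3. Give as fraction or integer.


Direct proportion: y = kx
Find k: k = 24/9 = 8/3
Compute y at x=3: y = 8/3 * 3
y = 8

8


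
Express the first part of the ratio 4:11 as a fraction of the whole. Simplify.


Total parts = 4 + 11 = 15
First part fraction = 4/15
Simplify: 4/15 = 4/15

4/15


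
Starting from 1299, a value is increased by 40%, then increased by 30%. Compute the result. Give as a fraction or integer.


Start: 1299
Step 1: increase by 40% => multiply by 140/100
  1299 * 140/100 = 9093/5
Step 2: increase by 30% => multiply by 130/100
  9093/5 * 130/100 = 118209/50
Final value = 118209/50

118209/50


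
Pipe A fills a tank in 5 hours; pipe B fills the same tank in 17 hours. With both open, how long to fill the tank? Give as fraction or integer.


Rate of A = 1/5 job per hour
Rate of B = 1/17 job per hour
Combined rate = 1/5 + 1/17
Find common denominator: (17 + 5)/(5*17) = 22/85
Combined rate = 22/85 job per hour
Time together = 1 / (22/85) = 85/22 hours

85/22


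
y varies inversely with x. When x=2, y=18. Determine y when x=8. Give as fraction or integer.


Inverse proportion: y = k/x
Find k: k = 2 * 18 = 36
Compute y at x=8: y = 36/8
y = 9/2

9/2


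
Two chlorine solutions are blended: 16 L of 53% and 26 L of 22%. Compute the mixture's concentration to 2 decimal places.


Solute in mixture 1 = 53% of 16 L = 16*53/100 = 212/25 L
Solute in mixture 2 = 22% of 26 L = 26*22/100 = 143/25 L
Total solute = 212/25 + 143/25 = 71/5 L
Total volume = 16 + 26 = 42 L
Final concentration = 71/5/42 * 100 = 33.81%

33.81


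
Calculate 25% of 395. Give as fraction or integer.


Compute 25% of 395
Convert percentage: 25% = 25/100
Multiply: 395 * 25/100
= 9875/100
= 395/4

395/4


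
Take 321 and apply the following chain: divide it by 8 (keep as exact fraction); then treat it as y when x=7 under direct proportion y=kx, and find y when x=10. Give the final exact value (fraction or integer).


Start with 321.
Step 1: Divide by 8: 321 / 8 = 321/8
Step 2: Direct prop: k = (321/8)/7; new y = k*10 = 321/8*10/7 = 1605/28
Final result = 1605/28

1605/28


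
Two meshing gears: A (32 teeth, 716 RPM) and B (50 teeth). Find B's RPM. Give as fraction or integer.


Gear ratio: teeth_A * RPM_A = teeth_B * RPM_B
32 * 716 = 50 * RPM_B
22912 = 50 * RPM_B
RPM_B = 22912 / 50
RPM_B = 11456/25

11456/25


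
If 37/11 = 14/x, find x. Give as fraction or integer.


Setting up: 37/11 = 14/x
Cross multiply: 37 * x = 11 * 14
37x = 154
x = 154/37
x = 154/37

154/37


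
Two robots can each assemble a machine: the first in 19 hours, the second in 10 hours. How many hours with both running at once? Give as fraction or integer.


Rate of A = 1/19 job per hour
Rate of B = 1/10 job per hour
Combined rate = 1/19 + 1/10
Find common denominator: (10 + 19)/(19*10) = 29/190
Combined rate = 29/190 job per hour
Time together = 1 / (29/190) = 190/29 hours

190/29


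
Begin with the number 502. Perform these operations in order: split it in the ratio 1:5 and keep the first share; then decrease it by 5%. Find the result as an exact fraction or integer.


Start with 502.
Step 1: Split 1:5, first share = 502 * 1/6 = 251/3
Step 2: Decrease by 5%: 251/3 * 95/100 = 4769/60
Final result = 4769/60

4769/60


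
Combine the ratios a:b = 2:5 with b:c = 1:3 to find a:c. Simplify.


Given a:b = 2:5 and b:c = 1:3
Make b consistent. Multiply first ratio by 1: a:b = 2:5
Multiply second ratio by 5: b:c = 5:15
Now b = 5 in both, so a:b:c = 2:5:15
Therefore a:c = 2:15
Simplify by GCD: a:c = 2:15

2:15


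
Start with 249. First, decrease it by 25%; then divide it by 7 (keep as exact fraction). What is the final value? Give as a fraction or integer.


Start with 249.
Step 1: Decrease by 25%: 249 * 75/100 = 747/4
Step 2: Divide by 7: 747/4 / 7 = 747/28
Final result = 747/28

747/28


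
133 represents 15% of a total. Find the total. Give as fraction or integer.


Given: 133 is 15% of the whole
Set up: 133 = 15/100 * whole
whole = 133 * 100 / 15
whole = 13300 / 15
whole = 2660/3

2660/3


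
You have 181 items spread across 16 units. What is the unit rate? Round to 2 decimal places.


Total items = 181
Number of units = 16
Unit rate = 181 / 16
= 11.31 items per unit

11.31


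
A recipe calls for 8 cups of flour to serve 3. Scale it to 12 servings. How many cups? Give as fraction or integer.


Original: 8 cups for 3 servings
Target servings = 12
Scaling factor = 12/3
New amount = 8 * 12/3
= 96/3
= 32 cups

32


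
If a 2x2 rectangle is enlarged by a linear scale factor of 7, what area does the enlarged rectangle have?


Original dimensions: 2 x 2
Enlargement factor = 7
New width = 2 * 7 = 14
New height = 2 * 7 = 14
New area = 14 * 14 = 196

196


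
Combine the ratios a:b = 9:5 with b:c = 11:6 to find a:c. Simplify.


Given a:b = 9:5 and b:c = 11:6
Make b consistent. Multiply first ratio by 11: a:b = 99:55
Multiply second ratio by 5: b:c = 55:30
Now b = 55 in both, so a:b:c = 99:55:30
Therefore a:c = 99:30
Simplify by GCD: a:c = 33:10

33:10


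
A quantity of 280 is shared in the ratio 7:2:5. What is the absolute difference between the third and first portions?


Total parts = 7 + 2 + 5 = 14
Value per part = 280 / 14 = 20
Shares: 7*20=140, 2*20=40, 5*20=100
Third share = 100, first share = 140
Difference = |100 - 140| = 40

40


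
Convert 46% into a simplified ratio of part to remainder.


Part = 46%, Remainder = 54%
Ratio = 46:54
GCD(46, 54) = 2
Simplify: 23:27 = 23:27

23:27


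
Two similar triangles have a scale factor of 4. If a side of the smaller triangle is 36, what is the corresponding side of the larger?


Similar triangles have proportional sides
Scale factor = 4
Smaller side = 36
Corresponding larger side = 36 * 4
= 144

144


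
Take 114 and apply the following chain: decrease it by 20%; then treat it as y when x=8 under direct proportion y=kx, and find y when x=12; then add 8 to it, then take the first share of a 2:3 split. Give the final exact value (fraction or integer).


Start with 114.
Step 1: Decrease by 20%: 114 * 80/100 = 456/5
Step 2: Direct prop: k = (456/5)/8; new y = k*12 = 456/5*12/8 = 684/5
Step 3: Add 8: 684/5+8=724/5; split 2:3 first = 724/5*2/5 = 1448/25
Final result = 1448/25

1448/25


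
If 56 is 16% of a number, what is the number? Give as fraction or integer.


Given: 56 is 16% of the whole
Set up: 56 = 16/100 * whole
whole = 56 * 100 / 16
whole = 5600 / 16
whole = 350

350


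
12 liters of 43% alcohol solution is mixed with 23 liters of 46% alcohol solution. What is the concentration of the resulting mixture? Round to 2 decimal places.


Solute in mixture 1 = 43% of 12 L = 12*43/100 = 129/25 L
Solute in mixture 2 = 46% of 23 L = 23*46/100 = 529/50 L
Total solute = 129/25 + 529/50 = 787/50 L
Total volume = 12 + 23 = 35 L
Final concentration = 787/50/35 * 100 = 44.97%

44.97


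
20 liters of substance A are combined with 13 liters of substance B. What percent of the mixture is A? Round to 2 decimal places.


Volume of A = 20 L
Volume of B = 13 L
Total volume = 20 + 13 = 33 L
Percentage of A = (20/33) * 100
= 60.61%

60.61


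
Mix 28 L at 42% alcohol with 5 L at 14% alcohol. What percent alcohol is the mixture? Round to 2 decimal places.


Solute in mixture 1 = 42% of 28 L = 28*42/100 = 294/25 L
Solute in mixture 2 = 14% of 5 L = 5*14/100 = 7/10 L
Total solute = 294/25 + 7/10 = 623/50 L
Total volume = 28 + 5 = 33 L
Final concentration = 623/50/33 * 100 = 37.76%

37.76


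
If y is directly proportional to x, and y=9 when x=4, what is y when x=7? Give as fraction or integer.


Direct proportion: y = kx
Find k: k = 9/4 = 9/4
Compute y at x=7: y = 9/4 * 7
y = 63/4

63/4


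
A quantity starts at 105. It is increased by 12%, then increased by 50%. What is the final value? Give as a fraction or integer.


Start: 105
Step 1: increase by 12% => multiply by 112/100
  105 * 112/100 = 588/5
Step 2: increase by 50% => multiply by 150/100
  588/5 * 150/100 = 882/5
Final value = 882/5

882/5


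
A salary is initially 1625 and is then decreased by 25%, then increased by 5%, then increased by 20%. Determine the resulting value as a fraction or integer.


Start: 1625
Step 1: decrease by 25% => multiply by 75/100
  1625 * 75/100 = 4875/4
Step 2: increase by 5% => multiply by 105/100
  4875/4 * 105/100 = 20475/16
Step 3: increase by 20% => multiply by 120/100
  20475/16 * 120/100 = 12285/8
Final value = 12285/8

12285/8


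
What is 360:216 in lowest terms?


Find GCD(360, 216)
GCD = 72
Divide both by 72: 360/72 = 5, 216/72 = 3
Simplified ratio = 5:3

5:3


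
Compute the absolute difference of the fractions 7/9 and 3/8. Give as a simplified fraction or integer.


Simplify: 7/9 = 7/9 and 3/8 = 3/8
Find common denominator: LCD = 72
Convert: 56/72 and 27/72
Difference = |56 - 27|/72 = 29/72
Simplified = 29/72

29/72


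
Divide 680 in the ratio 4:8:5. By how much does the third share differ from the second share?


Total parts = 4 + 8 + 5 = 17
Value per part = 680 / 17 = 40
Shares: 4*40=160, 8*40=320, 5*40=200
Third share = 200, second share = 320
Difference = |200 - 320| = 120

120


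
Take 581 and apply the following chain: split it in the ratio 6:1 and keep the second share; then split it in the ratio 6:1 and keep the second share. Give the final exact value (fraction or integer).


Start with 581.
Step 1: Split 6:1, second share = 581 * 1/7 = 83
Step 2: Split 6:1, second share = 83 * 1/7 = 83/7
Final result = 83/7

83/7


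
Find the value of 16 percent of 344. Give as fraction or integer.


Compute 16% of 344
Convert percentage: 16% = 16/100
Multiply: 344 * 16/100
= 5504/100
= 1376/25

1376/25


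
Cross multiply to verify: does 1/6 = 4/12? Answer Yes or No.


Cross multiply to check 1/6 = 4/12
Left cross product: 1 * 12 = 12
Right cross product: 6 * 4 = 24
12 != 24
Not equal, so proportions differ => No

No


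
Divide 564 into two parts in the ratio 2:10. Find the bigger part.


Total parts = 2 + 10 = 12
Value per part = 564 / 12 = 47
First share = 2 * 47 = 94
Second share = 10 * 47 = 470
Larger share = 470

470


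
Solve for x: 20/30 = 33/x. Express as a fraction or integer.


Setting up: 20/30 = 33/x
Cross multiply: 20 * x = 30 * 33
20x = 990
x = 990/20
x = 99/2

99/2


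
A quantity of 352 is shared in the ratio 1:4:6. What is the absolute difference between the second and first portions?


Total parts = 1 + 4 + 6 = 11
Value per part = 352 / 11 = 32
Shares: 1*32=32, 4*32=128, 6*32=192
Second share = 128, first share = 32
Difference = |128 - 32| = 96

96


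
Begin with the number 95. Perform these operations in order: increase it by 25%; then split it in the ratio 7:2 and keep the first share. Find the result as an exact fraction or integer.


Start with 95.
Step 1: Increase by 25%: 95 * 125/100 = 475/4
Step 2: Split 7:2, first share = 475/4 * 7/9 = 3325/36
Final result = 3325/36

3325/36


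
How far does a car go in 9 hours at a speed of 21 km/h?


Using distance = speed * time
Speed = 21 km/h
Time = 9 hours
Distance = 21 * 9
= 189 km

189


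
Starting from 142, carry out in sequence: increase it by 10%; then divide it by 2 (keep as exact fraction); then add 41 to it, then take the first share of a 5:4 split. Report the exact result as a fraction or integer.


Start with 142.
Step 1: Increase by 10%: 142 * 110/100 = 781/5
Step 2: Divide by 2: 781/5 / 2 = 781/10
Step 3: Add 41: 781/10+41=1191/10; split 5:4 first = 1191/10*5/9 = 397/6
Final result = 397/6

397/6


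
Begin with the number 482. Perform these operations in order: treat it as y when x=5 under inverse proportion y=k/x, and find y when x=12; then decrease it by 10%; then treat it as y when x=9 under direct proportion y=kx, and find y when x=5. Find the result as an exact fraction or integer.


Start with 482.
Step 1: Inverse prop: k = (482)*5; new y = k/12 = 482*5/12 = 1205/6
Step 2: Decrease by 10%: 1205/6 * 90/100 = 723/4
Step 3: Direct prop: k = (723/4)/9; new y = k*5 = 723/4*5/9 = 1205/12
Final result = 1205/12

1205/12


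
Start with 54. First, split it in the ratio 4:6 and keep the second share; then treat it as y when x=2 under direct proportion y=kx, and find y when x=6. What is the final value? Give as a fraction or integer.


Start with 54.
Step 1: Split 4:6, second share = 54 * 6/10 = 162/5
Step 2: Direct prop: k = (162/5)/2; new y = k*6 = 162/5*6/2 = 486/5
Final result = 486/5

486/5


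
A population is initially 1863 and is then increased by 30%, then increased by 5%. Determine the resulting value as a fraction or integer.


Start: 1863
Step 1: increase by 30% => multiply by 130/100
  1863 * 130/100 = 24219/10
Step 2: increase by 5% => multiply by 105/100
  24219/10 * 105/100 = 508599/200
Final value = 508599/200

508599/200


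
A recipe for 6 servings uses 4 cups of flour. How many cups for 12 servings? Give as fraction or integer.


Original: 4 cups for 6 servings
Target servings = 12
Scaling factor = 12/6
New amount = 4 * 12/6
= 48/6
= 8 cups

8


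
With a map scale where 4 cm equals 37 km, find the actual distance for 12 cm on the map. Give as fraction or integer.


Map scale: 4 cm = 37 km
Measured distance on map = 12 cm
Set up proportion: 12 * 37 / 4
= 444 / 4
= 111 km

111


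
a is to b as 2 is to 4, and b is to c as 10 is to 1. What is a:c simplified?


Given a:b = 2:4 and b:c = 10:1
Make b consistent. Multiply first ratio by 10: a:b = 20:40
Multiply second ratio by 4: b:c = 40:4
Now b = 40 in both, so a:b:c = 20:40:4
Therefore a:c = 20:4
Simplify by GCD: a:c = 5:1

5:1


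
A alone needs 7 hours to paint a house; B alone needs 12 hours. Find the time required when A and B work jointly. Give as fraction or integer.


Rate of A = 1/7 job per hour
Rate of B = 1/12 job per hour
Combined rate = 1/7 + 1/12
Find common denominator: (12 + 7)/(7*12) = 19/84
Combined rate = 19/84 job per hour
Time together = 1 / (19/84) = 84/19 hours

84/19


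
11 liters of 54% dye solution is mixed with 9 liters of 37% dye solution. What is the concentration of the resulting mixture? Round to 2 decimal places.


Solute in mixture 1 = 54% of 11 L = 11*54/100 = 297/50 L
Solute in mixture 2 = 37% of 9 L = 9*37/100 = 333/100 L
Total solute = 297/50 + 333/100 = 927/100 L
Total volume = 11 + 9 = 20 L
Final concentration = 927/100/20 * 100 = 46.35%

46.35


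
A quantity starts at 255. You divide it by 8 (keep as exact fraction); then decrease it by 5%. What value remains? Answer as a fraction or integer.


Start with 255.
Step 1: Divide by 8: 255 / 8 = 255/8
Step 2: Decrease by 5%: 255/8 * 95/100 = 969/32
Final result = 969/32

969/32


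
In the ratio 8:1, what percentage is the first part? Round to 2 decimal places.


Total parts = 8 + 1 = 9
First part fraction = 8/9
Percentage = (8/9) * 100
= 0.888889 * 100
= 88.89%

88.89


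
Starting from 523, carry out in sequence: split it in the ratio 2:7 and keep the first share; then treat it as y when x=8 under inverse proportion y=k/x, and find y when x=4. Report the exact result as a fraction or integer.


Start with 523.
Step 1: Split 2:7, first share = 523 * 2/9 = 1046/9
Step 2: Inverse prop: k = (1046/9)*8; new y = k/4 = 1046/9*8/4 = 2092/9
Final result = 2092/9

2092/9


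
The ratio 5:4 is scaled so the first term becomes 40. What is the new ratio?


Original ratio: 5:4
First term target: 40
Scale factor = 40 / 5 = 8
Multiply second term: 4 * 8 = 32
Equivalent ratio = 40:32

40:32


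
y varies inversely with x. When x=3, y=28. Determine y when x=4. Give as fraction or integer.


Inverse proportion: y = k/x
Find k: k = 3 * 28 = 84
Compute y at x=4: y = 84/4
y = 21

21


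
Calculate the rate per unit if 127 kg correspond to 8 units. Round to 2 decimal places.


Total kg = 127
Number of units = 8
Unit rate = 127 / 8
= 15.88 kg per unit

15.88


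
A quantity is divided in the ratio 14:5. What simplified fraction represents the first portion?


Total parts = 14 + 5 = 19
First part fraction = 14/19
Simplify: 14/19 = 14/19

14/19


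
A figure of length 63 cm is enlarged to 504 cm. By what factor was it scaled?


Original length = 63 cm
Scaled length = 504 cm
Scale factor = 504 / 63
= 8

8


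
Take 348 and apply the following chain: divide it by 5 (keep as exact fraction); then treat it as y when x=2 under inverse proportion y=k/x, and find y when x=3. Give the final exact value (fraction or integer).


Start with 348.
Step 1: Divide by 5: 348 / 5 = 348/5
Step 2: Inverse prop: k = (348/5)*2; new y = k/3 = 348/5*2/3 = 232/5
Final result = 232/5

232/5


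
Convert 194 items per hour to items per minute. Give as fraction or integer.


Converting from per hour to per minute
Rate = 194 items per hour
Divide by 60: 194/60
= 97/30 items per minute

97/30


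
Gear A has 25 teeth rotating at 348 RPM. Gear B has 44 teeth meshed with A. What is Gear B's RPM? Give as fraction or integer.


Gear ratio: teeth_A * RPM_A = teeth_B * RPM_B
25 * 348 = 44 * RPM_B
8700 = 44 * RPM_B
RPM_B = 8700 / 44
RPM_B = 2175/11

2175/11


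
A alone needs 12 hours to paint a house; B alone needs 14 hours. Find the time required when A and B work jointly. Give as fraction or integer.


Rate of A = 1/12 job per hour
Rate of B = 1/14 job per hour
Combined rate = 1/12 + 1/14
Find common denominator: (14 + 12)/(12*14) = 26/168
Combined rate = 13/84 job per hour
Time together = 1 / (13/84) = 84/13 hours

84/13


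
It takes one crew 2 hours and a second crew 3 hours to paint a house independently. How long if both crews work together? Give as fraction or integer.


Rate of A = 1/2 job per hour
Rate of B = 1/3 job per hour
Combined rate = 1/2 + 1/3
Find common denominator: (3 + 2)/(2*3) = 5/6
Combined rate = 5/6 job per hour
Time together = 1 / (5/6) = 6/5 hours

6/5


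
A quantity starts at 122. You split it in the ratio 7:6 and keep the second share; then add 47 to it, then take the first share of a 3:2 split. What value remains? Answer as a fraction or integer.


Start with 122.
Step 1: Split 7:6, second share = 122 * 6/13 = 732/13
Step 2: Add 47: 732/13+47=1343/13; split 3:2 first = 1343/13*3/5 = 4029/65
Final result = 4029/65

4029/65


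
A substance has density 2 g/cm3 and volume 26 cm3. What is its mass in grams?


Using mass = density * volume
Density = 2 g/cm3
Volume = 26 cm3
Mass = 2 * 26
= 52 g

52


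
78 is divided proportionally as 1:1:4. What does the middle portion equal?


Ratio = 1:1:4
Total parts = 1 + 1 + 4 = 6
Value per part = 78 / 6 = 13
First share = 1 * 13 = 13
Middle share = 1 * 13 = 13
Third share = 4 * 13 = 52

13


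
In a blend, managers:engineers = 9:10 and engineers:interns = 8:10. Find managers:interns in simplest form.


Given a:b = 9:10 and b:c = 8:10
Make b consistent. Multiply first ratio by 8: a:b = 72:80
Multiply second ratio by 10: b:c = 80:100
Now b = 80 in both, so a:b:c = 72:80:100
Therefore a:c = 72:100
Simplify by GCD: a:c = 18:25

18:25


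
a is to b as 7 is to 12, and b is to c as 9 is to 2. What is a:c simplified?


Given a:b = 7:12 and b:c = 9:2
Make b consistent. Multiply first ratio by 9: a:b = 63:108
Multiply second ratio by 12: b:c = 108:24
Now b = 108 in both, so a:b:c = 63:108:24
Therefore a:c = 63:24
Simplify by GCD: a:c = 21:8

21:8


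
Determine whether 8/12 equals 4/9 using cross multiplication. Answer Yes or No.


Cross multiply to check 8/12 = 4/9
Left cross product: 8 * 9 = 72
Right cross product: 12 * 4 = 48
72 != 48
Not equal, so proportions differ => No

No


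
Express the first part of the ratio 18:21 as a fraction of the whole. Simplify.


Total parts = 18 + 21 = 39
First part fraction = 18/39
Simplify: 18/39 = 6/13

6/13


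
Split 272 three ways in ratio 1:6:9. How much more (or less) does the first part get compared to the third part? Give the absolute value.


Total parts = 1 + 6 + 9 = 16
Value per part = 272 / 16 = 17
Shares: 1*17=17, 6*17=102, 9*17=153
First share = 17, third share = 153
Difference = |17 - 153| = 136

136


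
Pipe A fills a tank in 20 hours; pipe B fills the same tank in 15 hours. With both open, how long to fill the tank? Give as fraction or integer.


Rate of A = 1/20 job per hour
Rate of B = 1/15 job per hour
Combined rate = 1/20 + 1/15
Find common denominator: (15 + 20)/(20*15) = 35/300
Combined rate = 7/60 job per hour
Time together = 1 / (7/60) = 60/7 hours

60/7


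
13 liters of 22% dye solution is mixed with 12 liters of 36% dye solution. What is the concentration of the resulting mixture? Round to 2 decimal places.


Solute in mixture 1 = 22% of 13 L = 13*22/100 = 143/50 L
Solute in mixture 2 = 36% of 12 L = 12*36/100 = 108/25 L
Total solute = 143/50 + 108/25 = 359/50 L
Total volume = 13 + 12 = 25 L
Final concentration = 359/50/25 * 100 = 28.72%

28.72


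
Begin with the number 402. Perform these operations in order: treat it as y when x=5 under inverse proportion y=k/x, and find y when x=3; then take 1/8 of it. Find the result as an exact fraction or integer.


Start with 402.
Step 1: Inverse prop: k = (402)*5; new y = k/3 = 402*5/3 = 670
Step 2: Take 1/8: 670 * 1/8 = 335/4
Final result = 335/4

335/4


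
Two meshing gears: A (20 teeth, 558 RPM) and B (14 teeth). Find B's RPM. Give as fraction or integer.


Gear ratio: teeth_A * RPM_A = teeth_B * RPM_B
20 * 558 = 14 * RPM_B
11160 = 14 * RPM_B
RPM_B = 11160 / 14
RPM_B = 5580/7

5580/7


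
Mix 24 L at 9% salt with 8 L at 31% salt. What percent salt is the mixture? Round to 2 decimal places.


Solute in mixture 1 = 9% of 24 L = 24*9/100 = 54/25 L
Solute in mixture 2 = 31% of 8 L = 8*31/100 = 62/25 L
Total solute = 54/25 + 62/25 = 116/25 L
Total volume = 24 + 8 = 32 L
Final concentration = 116/25/32 * 100 = 14.50%

14.50


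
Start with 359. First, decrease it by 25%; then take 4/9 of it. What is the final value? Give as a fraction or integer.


Start with 359.
Step 1: Decrease by 25%: 359 * 75/100 = 1077/4
Step 2: Take 4/9: 1077/4 * 4/9 = 359/3
Final result = 359/3

359/3


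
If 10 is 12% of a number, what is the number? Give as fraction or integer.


Given: 10 is 12% of the whole
Set up: 10 = 12/100 * whole
whole = 10 * 100 / 12
whole = 1000 / 12
whole = 250/3

250/3


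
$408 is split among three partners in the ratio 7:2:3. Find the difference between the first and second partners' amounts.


Total parts = 7 + 2 + 3 = 12
Value per part = 408 / 12 = 34
Shares: 7*34=238, 2*34=68, 3*34=102
First share = 238, second share = 68
Difference = |238 - 68| = 170

170


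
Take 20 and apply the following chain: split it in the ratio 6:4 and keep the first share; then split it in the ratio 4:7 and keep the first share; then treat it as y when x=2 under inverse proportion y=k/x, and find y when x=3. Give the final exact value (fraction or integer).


Start with 20.
Step 1: Split 6:4, first share = 20 * 6/10 = 12
Step 2: Split 4:7, first share = 12 * 4/11 = 48/11
Step 3: Inverse prop: k = (48/11)*2; new y = k/3 = 48/11*2/3 = 32/11
Final result = 32/11

32/11


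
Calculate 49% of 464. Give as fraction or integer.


Compute 49% of 464
Convert percentage: 49% = 49/100
Multiply: 464 * 49/100
= 22736/100
= 5684/25

5684/25


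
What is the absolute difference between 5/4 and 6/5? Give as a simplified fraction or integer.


Simplify: 5/4 = 5/4 and 6/5 = 6/5
Find common denominator: LCD = 20
Convert: 25/20 and 24/20
Difference = |25 - 24|/20 = 1/20
Simplified = 1/20

1/20


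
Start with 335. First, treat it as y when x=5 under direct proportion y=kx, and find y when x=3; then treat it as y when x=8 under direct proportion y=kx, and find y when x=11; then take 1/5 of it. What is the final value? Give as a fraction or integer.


Start with 335.
Step 1: Direct prop: k = (335)/5; new y = k*3 = 335*3/5 = 201
Step 2: Direct prop: k = (201)/8; new y = k*11 = 201*11/8 = 2211/8
Step 3: Take 1/5: 2211/8 * 1/5 = 2211/40
Final result = 2211/40

2211/40


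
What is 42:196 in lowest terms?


Find GCD(42, 196)
GCD = 14
Divide both by 14: 42/14 = 3, 196/14 = 14
Simplified ratio = 3:14

3:14


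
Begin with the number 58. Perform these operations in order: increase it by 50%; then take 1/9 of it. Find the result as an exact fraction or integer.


Start with 58.
Step 1: Increase by 50%: 58 * 150/100 = 87
Step 2: Take 1/9: 87 * 1/9 = 29/3
Final result = 29/3

29/3


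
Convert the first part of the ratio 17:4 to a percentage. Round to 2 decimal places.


Total parts = 17 + 4 = 21
First part fraction = 17/21
Percentage = (17/21) * 100
= 0.809524 * 100
= 80.95%

80.95


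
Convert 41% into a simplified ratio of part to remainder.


Part = 41%, Remainder = 59%
Ratio = 41:59
GCD(41, 59) = 1
Simplify: 41:59 = 41:59

41:59


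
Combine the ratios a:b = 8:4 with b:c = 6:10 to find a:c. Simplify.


Given a:b = 8:4 and b:c = 6:10
Make b consistent. Multiply first ratio by 6: a:b = 48:24
Multiply second ratio by 4: b:c = 24:40
Now b = 24 in both, so a:b:c = 48:24:40
Therefore a:c = 48:40
Simplify by GCD: a:c = 6:5

6:5


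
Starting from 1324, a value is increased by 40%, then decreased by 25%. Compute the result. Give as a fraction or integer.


Start: 1324
Step 1: increase by 40% => multiply by 140/100
  1324 * 140/100 = 9268/5
Step 2: decrease by 25% => multiply by 75/100
  9268/5 * 75/100 = 6951/5
Final value = 6951/5

6951/5


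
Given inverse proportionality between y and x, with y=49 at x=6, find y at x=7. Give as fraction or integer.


Inverse proportion: y = k/x
Find k: k = 6 * 49 = 294
Compute y at x=7: y = 294/7
y = 42

42


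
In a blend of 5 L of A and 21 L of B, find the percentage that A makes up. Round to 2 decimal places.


Volume of A = 5 L
Volume of B = 21 L
Total volume = 5 + 21 = 26 L
Percentage of A = (5/26) * 100
= 19.23%

19.23


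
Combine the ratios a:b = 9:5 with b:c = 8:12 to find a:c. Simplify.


Given a:b = 9:5 and b:c = 8:12
Make b consistent. Multiply first ratio by 8: a:b = 72:40
Multiply second ratio by 5: b:c = 40:60
Now b = 40 in both, so a:b:c = 72:40:60
Therefore a:c = 72:60
Simplify by GCD: a:c = 6:5

6:5


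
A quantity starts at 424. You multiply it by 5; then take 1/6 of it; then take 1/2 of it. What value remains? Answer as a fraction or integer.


Start with 424.
Step 1: Multiply by 5: 424 * 5 = 2120
Step 2: Take 1/6: 2120 * 1/6 = 1060/3
Step 3: Take 1/2: 1060/3 * 1/2 = 530/3
Final result = 530/3

530/3


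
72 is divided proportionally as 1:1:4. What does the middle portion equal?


Ratio = 1:1:4
Total parts = 1 + 1 + 4 = 6
Value per part = 72 / 6 = 12
First share = 1 * 12 = 12
Middle share = 1 * 12 = 12
Third share = 4 * 12 = 48

12


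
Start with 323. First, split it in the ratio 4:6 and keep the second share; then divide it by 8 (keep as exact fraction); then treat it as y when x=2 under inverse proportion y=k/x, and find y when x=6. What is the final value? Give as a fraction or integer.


Start with 323.
Step 1: Split 4:6, second share = 323 * 6/10 = 969/5
Step 2: Divide by 8: 969/5 / 8 = 969/40
Step 3: Inverse prop: k = (969/40)*2; new y = k/6 = 969/40*2/6 = 323/40
Final result = 323/40

323/40


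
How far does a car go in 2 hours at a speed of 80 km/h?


Using distance = speed * time
Speed = 80 km/h
Time = 2 hours
Distance = 80 * 2
= 160 km

160


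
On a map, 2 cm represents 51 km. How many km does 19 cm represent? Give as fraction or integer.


Map scale: 2 cm = 51 km
Measured distance on map = 19 cm
Set up proportion: 19 * 51 / 2
= 969 / 2
= 969/2 km

969/2


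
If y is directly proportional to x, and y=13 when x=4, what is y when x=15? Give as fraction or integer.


Direct proportion: y = kx
Find k: k = 13/4 = 13/4
Compute y at x=15: y = 13/4 * 15
y = 195/4

195/4


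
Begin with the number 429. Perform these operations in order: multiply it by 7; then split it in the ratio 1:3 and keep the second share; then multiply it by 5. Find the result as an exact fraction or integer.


Start with 429.
Step 1: Multiply by 7: 429 * 7 = 3003
Step 2: Split 1:3, second share = 3003 * 3/4 = 9009/4
Step 3: Multiply by 5: 9009/4 * 5 = 45045/4
Final result = 45045/4

45045/4


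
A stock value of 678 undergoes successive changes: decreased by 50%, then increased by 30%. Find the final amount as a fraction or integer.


Start: 678
Step 1: decrease by 50% => multiply by 50/100
  678 * 50/100 = 339
Step 2: increase by 30% => multiply by 130/100
  339 * 130/100 = 4407/10
Final value = 4407/10

4407/10


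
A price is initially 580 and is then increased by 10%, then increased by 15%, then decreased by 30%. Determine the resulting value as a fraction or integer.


Start: 580
Step 1: increase by 10% => multiply by 110/100
  580 * 110/100 = 638
Step 2: increase by 15% => multiply by 115/100
  638 * 115/100 = 7337/10
Step 3: decrease by 30% => multiply by 70/100
  7337/10 * 70/100 = 51359/100
Final value = 51359/100

51359/100


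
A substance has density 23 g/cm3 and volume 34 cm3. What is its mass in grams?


Using mass = density * volume
Density = 23 g/cm3
Volume = 34 cm3
Mass = 23 * 34
= 782 g

782


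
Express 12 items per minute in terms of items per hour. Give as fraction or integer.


Converting from per minute to per hour
Rate = 12 items per minute
Multiply by 60: 12 * 60
= 720 items per hour

720


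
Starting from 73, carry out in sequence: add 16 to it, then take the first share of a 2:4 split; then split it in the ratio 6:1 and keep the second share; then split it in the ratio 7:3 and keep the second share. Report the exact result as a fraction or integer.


Start with 73.
Step 1: Add 16: 73+16=89; split 2:4 first = 89*2/6 = 89/3
Step 2: Split 6:1, second share = 89/3 * 1/7 = 89/21
Step 3: Split 7:3, second share = 89/21 * 3/10 = 89/70
Final result = 89/70

89/70


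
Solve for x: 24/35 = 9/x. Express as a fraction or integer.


Setting up: 24/35 = 9/x
Cross multiply: 24 * x = 35 * 9
24x = 315
x = 315/24
x = 105/8

105/8


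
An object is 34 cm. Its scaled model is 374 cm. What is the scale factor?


Original length = 34 cm
Scaled length = 374 cm
Scale factor = 374 / 34
= 11

11


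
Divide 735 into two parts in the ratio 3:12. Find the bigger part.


Total parts = 3 + 12 = 15
Value per part = 735 / 15 = 49
First share = 3 * 49 = 147
Second share = 12 * 49 = 588
Larger share = 588

588


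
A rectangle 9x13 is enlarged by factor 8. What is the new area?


Original dimensions: 9 x 13
Enlargement factor = 8
New width = 9 * 8 = 72
New height = 13 * 8 = 104
New area = 72 * 104 = 7488

7488


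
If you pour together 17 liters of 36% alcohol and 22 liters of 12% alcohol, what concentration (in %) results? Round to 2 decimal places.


Solute in mixture 1 = 36% of 17 L = 17*36/100 = 153/25 L
Solute in mixture 2 = 12% of 22 L = 22*12/100 = 66/25 L
Total solute = 153/25 + 66/25 = 219/25 L
Total volume = 17 + 22 = 39 L
Final concentration = 219/25/39 * 100 = 22.46%

22.46
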